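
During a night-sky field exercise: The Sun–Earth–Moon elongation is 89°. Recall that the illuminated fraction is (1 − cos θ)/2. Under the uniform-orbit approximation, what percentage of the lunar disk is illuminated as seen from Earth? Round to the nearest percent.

f = (1 − cos 89°)/2 = (1 − 0.017)/2 ≈ 0.491, i.e. 49%.

49%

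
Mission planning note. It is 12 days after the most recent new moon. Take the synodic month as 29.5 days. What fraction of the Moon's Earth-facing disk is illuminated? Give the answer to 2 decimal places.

0.92

Phase angle: θ = 360°·(12 d)/(29.5 d) = 146.4°.
Illuminated fraction = (1 − cos 146.4°)/2 = (1 − (-0.833))/2 ≈ 0.917.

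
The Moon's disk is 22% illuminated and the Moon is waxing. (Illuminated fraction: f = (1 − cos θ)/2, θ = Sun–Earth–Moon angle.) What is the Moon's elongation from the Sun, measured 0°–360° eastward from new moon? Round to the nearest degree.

56°

cos θ = 1 − 2f = 0.560, giving a principal value of 55.9°.
Waxing ⇒ before full, so θ = 55.9°.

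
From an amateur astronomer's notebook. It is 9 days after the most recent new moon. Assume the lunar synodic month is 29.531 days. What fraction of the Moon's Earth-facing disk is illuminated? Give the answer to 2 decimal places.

Phase angle: θ = 360°·(9 d)/(29.531 d) = 109.7°.
cos 109.7° = (-0.337), so f = (1 − (-0.337))/2 = 0.669.

0.67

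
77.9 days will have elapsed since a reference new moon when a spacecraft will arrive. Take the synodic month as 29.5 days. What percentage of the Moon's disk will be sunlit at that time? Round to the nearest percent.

82%

Reduce mod P: 77.9 − 2×29.5 = 18.90 d into the current lunation.
The Moon has covered 18.90/29.5 of its cycle, so θ ≈ 360° × 18.90/29.5 = 230.6°.
With cos θ = (-0.634), the lit fraction is (1 − (-0.634))/2 ≈ 0.817, so 82%.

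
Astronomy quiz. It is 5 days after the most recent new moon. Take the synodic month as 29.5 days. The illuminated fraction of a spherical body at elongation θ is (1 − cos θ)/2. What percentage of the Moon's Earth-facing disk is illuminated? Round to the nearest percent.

26%

Elongation θ = 360° × 5/29.5 ≈ 61.0°.
cos 61.0° = 0.485, so f = (1 − 0.485)/2 = 0.258, so 26%.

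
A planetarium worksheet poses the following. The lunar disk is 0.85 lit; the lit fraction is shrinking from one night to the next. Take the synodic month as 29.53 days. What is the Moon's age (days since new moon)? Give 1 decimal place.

From f = (1 − cos θ)/2: cos θ = 1 − 2×0.85 = -0.700; arccos → 134.4°.
A waning Moon lies in 180°–360°, so θ = 360° − 134.4° = 225.6°.
That fraction of the synodic month is 225.6/360 × 29.53 d ≈ 18.50 d.

18.5 days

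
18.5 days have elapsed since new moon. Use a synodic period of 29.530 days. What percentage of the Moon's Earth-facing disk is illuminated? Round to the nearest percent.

85%

Elongation θ = 360° × 18.5/29.530 ≈ 225.5°.
With cos θ = (-0.700), the lit fraction is (1 − (-0.700))/2 ≈ 0.850, so 85%.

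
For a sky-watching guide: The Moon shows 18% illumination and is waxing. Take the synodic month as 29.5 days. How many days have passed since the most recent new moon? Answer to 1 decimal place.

4.1 days

Invert f = (1 − cos θ)/2 to get cos θ = 1 − 2(0.18) = 0.640, hence θ₀ = arccos 0.640 = 50.2°.
The Moon is waxing (0°–180°), so θ = 50.2° directly.
At 360°/29.5 d per day, 50.2° corresponds to 4.11 days.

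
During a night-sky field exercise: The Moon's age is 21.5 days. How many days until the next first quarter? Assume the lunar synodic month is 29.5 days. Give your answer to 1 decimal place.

First quarter is 0.25 of the way through the cycle: age 0.25 × 29.5 = 7.375 d.
This lunation's first quarter (7.375 d) has passed, so add one period: 36.875 − 21.5 = 15.375 days.

15.4 days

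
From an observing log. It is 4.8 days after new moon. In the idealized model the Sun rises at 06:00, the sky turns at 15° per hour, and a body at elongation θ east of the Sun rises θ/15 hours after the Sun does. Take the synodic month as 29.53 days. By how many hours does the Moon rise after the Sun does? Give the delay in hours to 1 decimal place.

3.9 h

Elongation θ = 360° × 4.8/29.53 ≈ 58.5°.
Delay after the Sun = 58.5° / (15°/h) ≈ 3.90 h.
So the Moon rises 3.90 h after the Sun.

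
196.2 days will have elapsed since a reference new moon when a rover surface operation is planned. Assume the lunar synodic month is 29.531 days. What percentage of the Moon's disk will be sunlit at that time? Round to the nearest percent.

Reduce mod P: 196.2 − 6×29.531 = 19.01 d into the current lunation.
Phase angle: θ = 360°·(19.01 d)/(29.531 d) = 231.8°.
With cos θ = (-0.619), the lit fraction is (1 − (-0.619))/2 ≈ 0.809, so 81%.

81%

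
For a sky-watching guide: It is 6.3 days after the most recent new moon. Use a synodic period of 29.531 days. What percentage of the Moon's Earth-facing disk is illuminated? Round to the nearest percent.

39%

The Moon has covered 6.3/29.531 of its cycle, so θ ≈ 360° × 6.3/29.531 = 76.8°.
With cos θ = 0.228, the lit fraction is (1 − 0.228)/2 ≈ 0.386, so 39%.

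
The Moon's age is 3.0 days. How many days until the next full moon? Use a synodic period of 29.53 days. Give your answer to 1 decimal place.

Full moon is 0.5 of the way through the cycle: age 0.5 × 29.53 = 14.765 d.
So 11.765 days remain (14.765 − 3.0).

11.8 days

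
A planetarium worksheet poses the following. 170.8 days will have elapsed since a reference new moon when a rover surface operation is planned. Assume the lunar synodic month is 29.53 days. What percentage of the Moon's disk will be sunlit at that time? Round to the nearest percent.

39%

170.8 d spans 5 complete synodic months (5 × 29.53 = 147.65 d) plus 23.15 d.
Phase angle: θ = 360°·(23.15 d)/(29.53 d) = 282.2°.
cos 282.2° = 0.212, so f = (1 − 0.212)/2 = 0.394, so 39%.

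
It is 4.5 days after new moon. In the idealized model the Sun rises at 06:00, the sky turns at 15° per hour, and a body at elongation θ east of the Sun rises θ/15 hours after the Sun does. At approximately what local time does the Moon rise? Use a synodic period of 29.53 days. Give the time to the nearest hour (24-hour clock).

10:00

The Moon has covered 4.5/29.53 of its cycle, so θ ≈ 360° × 4.5/29.53 = 54.9°.
At 15° of sky rotation per hour, 54.9° corresponds to a 3.66 h lag.
06:00 + 3.66 h ≈ 09:39 → 10:00 to the nearest hour.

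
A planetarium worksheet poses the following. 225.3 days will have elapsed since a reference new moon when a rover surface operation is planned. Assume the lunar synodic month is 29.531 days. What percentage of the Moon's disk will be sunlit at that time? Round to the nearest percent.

Reduce mod P: 225.3 − 7×29.531 = 18.58 d into the current lunation.
The Moon has covered 18.58/29.531 of its cycle, so θ ≈ 360° × 18.58/29.531 = 226.5°.
cos 226.5° = (-0.688), so f = (1 − (-0.688))/2 = 0.844, so 84%.

84%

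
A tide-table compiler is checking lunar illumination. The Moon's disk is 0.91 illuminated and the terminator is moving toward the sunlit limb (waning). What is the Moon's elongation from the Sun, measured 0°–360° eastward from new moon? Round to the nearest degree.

cos θ = 1 − 2f = -0.820, giving a principal value of 145.1°.
A waning Moon lies in 180°–360°, so θ = 360° − 145.1° = 214.9°.

215°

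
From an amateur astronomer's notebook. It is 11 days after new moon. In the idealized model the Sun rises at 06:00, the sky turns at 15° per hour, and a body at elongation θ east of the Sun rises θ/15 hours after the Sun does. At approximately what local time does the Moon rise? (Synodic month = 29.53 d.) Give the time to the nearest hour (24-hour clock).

The Moon has covered 11/29.53 of its cycle, so θ ≈ 360° × 11/29.53 = 134.1°.
Delay after the Sun = 134.1° / (15°/h) ≈ 8.94 h.
06:00 + 8.94 h ≈ 14:56 → 15:00 to the nearest hour.

15:00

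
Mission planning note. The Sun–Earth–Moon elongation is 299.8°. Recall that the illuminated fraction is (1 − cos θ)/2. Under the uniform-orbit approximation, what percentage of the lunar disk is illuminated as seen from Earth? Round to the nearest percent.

25%

cos 299.8° = 0.497, so f = (1 − 0.497)/2 = 0.252, i.e. 25%.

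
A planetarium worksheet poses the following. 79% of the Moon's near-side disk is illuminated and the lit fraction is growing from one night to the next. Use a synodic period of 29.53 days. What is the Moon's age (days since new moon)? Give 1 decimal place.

Invert f = (1 − cos θ)/2 to get cos θ = 1 − 2(0.79) = -0.580, hence θ₀ = arccos -0.580 = 125.5°.
Waxing ⇒ before full, so θ = 125.5°.
At 360°/29.53 d per day, 125.5° corresponds to 10.29 days.

10.3 days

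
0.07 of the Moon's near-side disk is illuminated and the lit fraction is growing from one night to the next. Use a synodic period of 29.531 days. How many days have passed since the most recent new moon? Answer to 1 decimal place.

Invert f = (1 − cos θ)/2 to get cos θ = 1 − 2(0.07) = 0.860, hence θ₀ = arccos 0.860 = 30.7°.
Waxing ⇒ before full, so θ = 30.7°.
That fraction of the synodic month is 30.7/360 × 29.531 d ≈ 2.52 d.

2.5 days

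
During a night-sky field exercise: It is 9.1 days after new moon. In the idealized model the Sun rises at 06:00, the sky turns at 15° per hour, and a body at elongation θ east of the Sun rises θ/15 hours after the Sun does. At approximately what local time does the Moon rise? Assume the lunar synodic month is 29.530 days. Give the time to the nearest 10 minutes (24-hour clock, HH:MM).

13:20

Elongation θ = 360° × 9.1/29.530 ≈ 110.9°.
The Moon trails the Sun by θ/15 = 110.9/15 ≈ 7.40 hours.
06:00 + 7.396 h ≈ 13:24 → 13:20 to the nearest ten minutes.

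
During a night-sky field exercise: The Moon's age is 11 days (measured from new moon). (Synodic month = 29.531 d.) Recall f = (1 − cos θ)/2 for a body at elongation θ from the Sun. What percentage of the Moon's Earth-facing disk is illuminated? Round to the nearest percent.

85%

Elongation θ = 360° × 11/29.531 ≈ 134.1°.
With cos θ = (-0.696), the lit fraction is (1 − (-0.696))/2 ≈ 0.848, so 85%.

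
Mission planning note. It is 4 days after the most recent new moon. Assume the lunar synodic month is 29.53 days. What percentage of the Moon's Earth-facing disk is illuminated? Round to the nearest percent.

The Moon has covered 4/29.53 of its cycle, so θ ≈ 360° × 4/29.53 = 48.8°.
With cos θ = 0.659, the lit fraction is (1 − 0.659)/2 ≈ 0.170, so 17%.

17%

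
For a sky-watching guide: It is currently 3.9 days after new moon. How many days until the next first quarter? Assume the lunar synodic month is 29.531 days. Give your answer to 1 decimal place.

3.5 days

First quarter occurs at elongation 90°, i.e. at age 29.531 × 90/360 = 7.383 d.
So 3.483 days remain (7.383 − 3.9).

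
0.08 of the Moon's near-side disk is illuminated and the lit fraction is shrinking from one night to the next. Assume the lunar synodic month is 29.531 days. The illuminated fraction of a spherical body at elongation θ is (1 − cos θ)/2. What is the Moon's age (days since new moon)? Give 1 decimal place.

26.8 days

cos θ = 1 − 2f = 0.840, giving a principal value of 32.9°.
Waning ⇒ past full, so θ = 360° − 32.9° = 327.1°.
At 360°/29.531 d per day, 327.1° corresponds to 26.84 days.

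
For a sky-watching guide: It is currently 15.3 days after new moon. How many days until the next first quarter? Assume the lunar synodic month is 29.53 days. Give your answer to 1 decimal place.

First quarter is 0.25 of the way through the cycle: age 0.25 × 29.53 = 7.383 d.
Already past this cycle's first quarter; the next is at 7.383 + 29.53 = 36.913 d, so 36.913 − 15.3 = 21.613 days.

21.6 days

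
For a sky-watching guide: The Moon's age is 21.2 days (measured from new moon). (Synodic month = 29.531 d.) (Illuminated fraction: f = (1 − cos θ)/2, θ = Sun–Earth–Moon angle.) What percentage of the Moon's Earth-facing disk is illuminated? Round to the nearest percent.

Elongation θ = 360° × 21.2/29.531 ≈ 258.4°.
With cos θ = (-0.200), the lit fraction is (1 − (-0.200))/2 ≈ 0.600, so 60%.

60%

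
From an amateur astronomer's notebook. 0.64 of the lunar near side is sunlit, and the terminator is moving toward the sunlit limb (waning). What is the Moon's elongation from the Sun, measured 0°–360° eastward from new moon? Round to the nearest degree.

254°

From f = (1 − cos θ)/2: cos θ = 1 − 2×0.64 = -0.280; arccos → 106.3°.
Since the Moon is past full (waning), take the reflex angle: θ = 360° − 106.3° = 253.7°.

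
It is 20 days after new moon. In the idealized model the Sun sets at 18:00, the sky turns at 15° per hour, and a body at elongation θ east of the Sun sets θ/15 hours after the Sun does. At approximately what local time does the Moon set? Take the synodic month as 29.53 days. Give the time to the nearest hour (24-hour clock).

Phase angle: θ = 360°·(20 d)/(29.53 d) = 243.8°.
Delay after the Sun = 243.8° / (15°/h) ≈ 16.25 h.
18:00 + 16.25 h ≈ 10:15 → 10:00 to the nearest hour.

10:00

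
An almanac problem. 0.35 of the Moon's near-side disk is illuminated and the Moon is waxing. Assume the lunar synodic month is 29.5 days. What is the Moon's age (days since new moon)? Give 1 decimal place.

5.9 days

cos θ = 1 − 2f = 0.300, giving a principal value of 72.5°.
Waxing ⇒ before full, so θ = 72.5°.
At 360°/29.5 d per day, 72.5° corresponds to 5.94 days.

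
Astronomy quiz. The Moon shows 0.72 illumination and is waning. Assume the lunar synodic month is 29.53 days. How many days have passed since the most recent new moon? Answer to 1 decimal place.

20.0 days

From f = (1 − cos θ)/2: cos θ = 1 − 2×0.72 = -0.440; arccos → 116.1°.
Waning ⇒ past full, so θ = 360° − 116.1° = 243.9°.
Age = 29.53 × 243.9°/360° ≈ 20.01 days.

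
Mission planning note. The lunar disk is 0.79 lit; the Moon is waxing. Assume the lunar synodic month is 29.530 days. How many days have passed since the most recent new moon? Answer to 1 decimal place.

10.3 days

Invert f = (1 − cos θ)/2 to get cos θ = 1 − 2(0.79) = -0.580, hence θ₀ = arccos -0.580 = 125.5°.
The Moon is waxing (0°–180°), so θ = 125.5° directly.
Age = 29.530 × 125.5°/360° ≈ 10.29 days.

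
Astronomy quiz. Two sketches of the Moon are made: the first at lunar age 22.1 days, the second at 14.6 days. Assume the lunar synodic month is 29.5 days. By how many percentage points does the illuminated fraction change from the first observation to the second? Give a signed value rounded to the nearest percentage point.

First observation: θ = 360°·22.1/29.5 = 269.7°, so f = 0.503.
Second observation: θ = 178.2°, f = 1.000.
Δf = 1.000 − 0.503 = +0.497, i.e. +50 pp.

+50 percentage points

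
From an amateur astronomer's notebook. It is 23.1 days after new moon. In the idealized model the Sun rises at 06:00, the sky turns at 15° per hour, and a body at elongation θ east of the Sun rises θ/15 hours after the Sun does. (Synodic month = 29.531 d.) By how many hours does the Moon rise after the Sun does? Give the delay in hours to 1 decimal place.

18.8 h

Elongation θ = 360° × 23.1/29.531 ≈ 281.6°.
At 15° of sky rotation per hour, 281.6° corresponds to a 18.77 h lag.
So the Moon rises 18.77 h after the Sun.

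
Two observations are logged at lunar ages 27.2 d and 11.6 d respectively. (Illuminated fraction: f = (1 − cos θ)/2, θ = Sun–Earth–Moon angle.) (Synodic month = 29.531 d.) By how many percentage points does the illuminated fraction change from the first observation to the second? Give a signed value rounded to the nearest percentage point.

First observation: θ = 360°·27.2/29.531 = 331.6°, so f = 0.060.
Second observation: θ = 141.4°, f = 0.891.
Δf = 0.891 − 0.060 = +0.831, i.e. +83 pp.

+83 percentage points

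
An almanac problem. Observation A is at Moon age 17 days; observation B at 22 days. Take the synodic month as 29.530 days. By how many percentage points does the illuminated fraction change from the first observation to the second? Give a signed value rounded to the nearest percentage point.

-43 percentage points

θ₁ = 360° × 17/29.530 = 207.2°, f₁ = (1 − cos θ₁)/2 = 0.945.
θ₂ = 360° × 22/29.530 = 268.2°, f₂ = (1 − cos θ₂)/2 = 0.516.
Change = f₂ − f₁ = -0.429 → -43 percentage points.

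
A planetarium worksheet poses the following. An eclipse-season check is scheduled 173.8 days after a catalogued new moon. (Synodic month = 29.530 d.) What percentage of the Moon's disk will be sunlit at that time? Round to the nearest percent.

12%

Reduce mod P: 173.8 − 5×29.530 = 26.15 d into the current lunation.
Phase angle: θ = 360°·(26.15 d)/(29.530 d) = 318.8°.
cos 318.8° = 0.752, so f = (1 − 0.752)/2 = 0.124, so 12%.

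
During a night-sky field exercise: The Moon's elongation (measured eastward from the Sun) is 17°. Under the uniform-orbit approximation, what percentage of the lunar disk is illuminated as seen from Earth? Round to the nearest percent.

Half-versine of 17°: (1 − 0.956)/2 = 0.022, i.e. 2%.

2%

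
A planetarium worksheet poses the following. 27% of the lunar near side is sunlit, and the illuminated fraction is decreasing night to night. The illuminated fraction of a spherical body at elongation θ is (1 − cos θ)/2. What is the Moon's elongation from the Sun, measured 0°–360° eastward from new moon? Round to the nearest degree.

From f = (1 − cos θ)/2: cos θ = 1 − 2×0.27 = 0.460; arccos → 62.6°.
Waning ⇒ past full, so θ = 360° − 62.6° = 297.4°.

297°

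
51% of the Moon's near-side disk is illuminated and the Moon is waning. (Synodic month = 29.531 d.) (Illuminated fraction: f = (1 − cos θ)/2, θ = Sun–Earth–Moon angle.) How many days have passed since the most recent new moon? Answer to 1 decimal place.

22.1 days

Invert f = (1 − cos θ)/2 to get cos θ = 1 − 2(0.51) = -0.020, hence θ₀ = arccos -0.020 = 91.1°.
Waning ⇒ past full, so θ = 360° − 91.1° = 268.9°.
At 360°/29.531 d per day, 268.9° corresponds to 22.05 days.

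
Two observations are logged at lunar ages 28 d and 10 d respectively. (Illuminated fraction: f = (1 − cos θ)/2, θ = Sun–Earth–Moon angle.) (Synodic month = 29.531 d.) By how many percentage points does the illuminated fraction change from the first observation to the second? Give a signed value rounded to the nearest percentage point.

θ₁ = 360° × 28/29.531 = 341.3°, f₁ = (1 − cos θ₁)/2 = 0.026.
θ₂ = 360° × 10/29.531 = 121.9°, f₂ = (1 − cos θ₂)/2 = 0.764.
Change = f₂ − f₁ = +0.738 → +74 percentage points.

+74 percentage points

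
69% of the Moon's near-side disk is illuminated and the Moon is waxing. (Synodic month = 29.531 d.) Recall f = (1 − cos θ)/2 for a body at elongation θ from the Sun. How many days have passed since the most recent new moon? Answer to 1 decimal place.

Invert f = (1 − cos θ)/2 to get cos θ = 1 − 2(0.69) = -0.380, hence θ₀ = arccos -0.380 = 112.3°.
Waxing ⇒ before full, so θ = 112.3°.
That fraction of the synodic month is 112.3/360 × 29.531 d ≈ 9.21 d.

9.2 days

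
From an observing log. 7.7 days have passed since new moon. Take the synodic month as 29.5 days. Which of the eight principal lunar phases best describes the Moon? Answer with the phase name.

first quarter

θ ≈ 360° × 7.7/29.5 = 94°, which falls in the first quarter sector.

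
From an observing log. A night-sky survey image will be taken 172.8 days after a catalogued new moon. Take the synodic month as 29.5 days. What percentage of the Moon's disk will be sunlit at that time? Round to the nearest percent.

19%

172.8 d spans 5 complete synodic months (5 × 29.5 = 147.50 d) plus 25.30 d.
The Moon has covered 25.30/29.5 of its cycle, so θ ≈ 360° × 25.30/29.5 = 308.7°.
Illuminated fraction = (1 − cos 308.7°)/2 = (1 − 0.626)/2 ≈ 0.187, so 19%.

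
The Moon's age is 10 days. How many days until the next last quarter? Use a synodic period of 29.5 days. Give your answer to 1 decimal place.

12.1 days

Last quarter is 0.75 of the way through the cycle: age 0.75 × 29.5 = 22.125 d.
That is 22.125 − 10 = 12.125 days ahead.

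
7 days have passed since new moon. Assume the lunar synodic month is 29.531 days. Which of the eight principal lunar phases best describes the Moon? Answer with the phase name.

θ ≈ 360° × 7/29.531 = 85°, which falls in the first quarter sector.

first quarter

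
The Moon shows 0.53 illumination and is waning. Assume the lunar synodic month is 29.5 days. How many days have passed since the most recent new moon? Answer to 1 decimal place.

21.8 days

cos θ = 1 − 2f = -0.060, giving a principal value of 93.4°.
Since the Moon is past full (waning), take the reflex angle: θ = 360° − 93.4° = 266.6°.
That fraction of the synodic month is 266.6/360 × 29.5 d ≈ 21.84 d.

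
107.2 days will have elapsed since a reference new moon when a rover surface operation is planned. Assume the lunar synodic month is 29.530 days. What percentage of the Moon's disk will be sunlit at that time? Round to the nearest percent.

107.2/29.530 = 3.630 lunations, so 3 complete cycles and 18.61 d into the next.
Elongation θ = 360° × 18.61/29.530 ≈ 226.9°.
With cos θ = (-0.684), the lit fraction is (1 − (-0.684))/2 ≈ 0.842, so 84%.

84%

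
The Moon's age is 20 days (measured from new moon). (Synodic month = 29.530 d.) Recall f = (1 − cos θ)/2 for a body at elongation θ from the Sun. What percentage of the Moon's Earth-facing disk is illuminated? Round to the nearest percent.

The Moon has covered 20/29.530 of its cycle, so θ ≈ 360° × 20/29.530 = 243.8°.
With cos θ = (-0.441), the lit fraction is (1 − (-0.441))/2 ≈ 0.721, so 72%.

72%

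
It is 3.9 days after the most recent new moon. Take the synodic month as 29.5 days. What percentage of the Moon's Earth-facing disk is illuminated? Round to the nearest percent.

16%

Phase angle: θ = 360°·(3.9 d)/(29.5 d) = 47.6°.
With cos θ = 0.674, the lit fraction is (1 − 0.674)/2 ≈ 0.163, so 16%.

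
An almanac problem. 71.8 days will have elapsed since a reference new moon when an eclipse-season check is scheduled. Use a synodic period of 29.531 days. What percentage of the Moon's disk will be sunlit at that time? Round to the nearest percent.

Reduce mod P: 71.8 − 2×29.531 = 12.74 d into the current lunation.
Elongation θ = 360° × 12.74/29.531 ≈ 155.3°.
cos 155.3° = (-0.908), so f = (1 − (-0.908))/2 = 0.954, so 95%.

95%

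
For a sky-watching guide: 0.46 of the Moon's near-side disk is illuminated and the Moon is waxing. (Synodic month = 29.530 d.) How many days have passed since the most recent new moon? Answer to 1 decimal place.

7.0 days

Invert f = (1 − cos θ)/2 to get cos θ = 1 − 2(0.46) = 0.080, hence θ₀ = arccos 0.080 = 85.4°.
Before full moon the principal value applies: θ = 85.4°.
That fraction of the synodic month is 85.4/360 × 29.530 d ≈ 7.01 d.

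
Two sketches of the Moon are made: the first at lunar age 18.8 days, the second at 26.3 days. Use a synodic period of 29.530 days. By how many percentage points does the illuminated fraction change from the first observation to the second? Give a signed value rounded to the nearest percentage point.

First observation: θ = 360°·18.8/29.530 = 229.2°, so f = 0.827.
Second observation: θ = 320.6°, f = 0.114.
Δf = 0.114 − 0.827 = -0.713, i.e. -71 pp.

-71 percentage points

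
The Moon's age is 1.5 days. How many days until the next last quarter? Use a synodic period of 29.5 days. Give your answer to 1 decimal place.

Last quarter is 0.75 of the way through the cycle: age 0.75 × 29.5 = 22.125 d.
So 20.625 days remain (22.125 − 1.5).

20.6 days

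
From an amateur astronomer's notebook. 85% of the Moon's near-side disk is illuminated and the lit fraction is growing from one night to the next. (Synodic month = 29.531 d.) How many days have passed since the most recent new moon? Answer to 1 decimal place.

11.0 days

From f = (1 − cos θ)/2: cos θ = 1 − 2×0.85 = -0.700; arccos → 134.4°.
Before full moon the principal value applies: θ = 134.4°.
Age = 29.531 × 134.4°/360° ≈ 11.03 days.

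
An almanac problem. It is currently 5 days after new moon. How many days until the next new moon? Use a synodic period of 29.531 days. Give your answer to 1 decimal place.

The next new moon completes the synodic month: 29.531 − 5 = 24.531 days.

24.5 days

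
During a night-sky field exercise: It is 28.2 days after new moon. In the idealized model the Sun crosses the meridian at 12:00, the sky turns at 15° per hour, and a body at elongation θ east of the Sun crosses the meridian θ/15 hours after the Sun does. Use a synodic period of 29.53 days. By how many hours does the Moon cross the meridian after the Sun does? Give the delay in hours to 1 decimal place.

22.9 h

The Moon has covered 28.2/29.53 of its cycle, so θ ≈ 360° × 28.2/29.53 = 343.8°.
The Moon trails the Sun by θ/15 = 343.8/15 ≈ 22.92 hours.
So the Moon crosses the meridian 22.92 h after the Sun.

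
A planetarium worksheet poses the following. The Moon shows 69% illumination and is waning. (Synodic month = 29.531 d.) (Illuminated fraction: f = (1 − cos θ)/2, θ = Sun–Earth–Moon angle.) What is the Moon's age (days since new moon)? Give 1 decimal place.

Invert f = (1 − cos θ)/2 to get cos θ = 1 − 2(0.69) = -0.380, hence θ₀ = arccos -0.380 = 112.3°.
Waning ⇒ past full, so θ = 360° − 112.3° = 247.7°.
Age = 29.531 × 247.7°/360° ≈ 20.32 days.

20.3 days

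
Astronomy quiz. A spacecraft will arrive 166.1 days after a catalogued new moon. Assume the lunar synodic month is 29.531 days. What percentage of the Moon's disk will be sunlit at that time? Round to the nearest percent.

166.1 d spans 5 complete synodic months (5 × 29.531 = 147.66 d) plus 18.44 d.
Phase angle: θ = 360°·(18.44 d)/(29.531 d) = 224.9°.
With cos θ = (-0.709), the lit fraction is (1 − (-0.709))/2 ≈ 0.854, so 85%.

85%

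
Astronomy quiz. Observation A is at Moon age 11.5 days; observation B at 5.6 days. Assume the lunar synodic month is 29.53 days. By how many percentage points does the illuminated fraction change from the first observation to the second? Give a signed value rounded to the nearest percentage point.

-57 pp

First observation: θ = 360°·11.5/29.53 = 140.2°, so f = 0.884.
Second observation: θ = 68.3°, f = 0.315.
Δf = 0.315 − 0.884 = -0.569, i.e. -57 pp.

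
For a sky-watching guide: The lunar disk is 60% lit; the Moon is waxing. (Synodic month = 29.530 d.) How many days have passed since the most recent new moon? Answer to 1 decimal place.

Invert f = (1 − cos θ)/2 to get cos θ = 1 − 2(0.60) = -0.200, hence θ₀ = arccos -0.200 = 101.5°.
The Moon is waxing (0°–180°), so θ = 101.5° directly.
Age = 29.530 × 101.5°/360° ≈ 8.33 days.

8.3 days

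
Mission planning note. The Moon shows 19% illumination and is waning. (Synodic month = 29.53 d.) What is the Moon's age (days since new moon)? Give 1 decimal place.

25.3 days

From f = (1 − cos θ)/2: cos θ = 1 − 2×0.19 = 0.620; arccos → 51.7°.
Since the Moon is past full (waning), take the reflex angle: θ = 360° − 51.7° = 308.3°.
Age = 29.53 × 308.3°/360° ≈ 25.29 days.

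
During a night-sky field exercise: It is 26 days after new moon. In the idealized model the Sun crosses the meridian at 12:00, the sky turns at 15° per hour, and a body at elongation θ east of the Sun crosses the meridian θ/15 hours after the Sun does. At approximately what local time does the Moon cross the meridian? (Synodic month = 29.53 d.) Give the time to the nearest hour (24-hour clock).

09:00

Elongation θ = 360° × 26/29.53 ≈ 317.0°.
Delay after the Sun = 317.0° / (15°/h) ≈ 21.13 h.
12:00 + 21.13 h ≈ 09:08 → 09:00 to the nearest hour.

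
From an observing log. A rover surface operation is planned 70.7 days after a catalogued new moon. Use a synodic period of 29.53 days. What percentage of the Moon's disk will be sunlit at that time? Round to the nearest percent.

Reduce mod P: 70.7 − 2×29.53 = 11.64 d into the current lunation.
The Moon has covered 11.64/29.53 of its cycle, so θ ≈ 360° × 11.64/29.53 = 141.9°.
Illuminated fraction = (1 − cos 141.9°)/2 = (1 − (-0.787))/2 ≈ 0.893, so 89%.

89%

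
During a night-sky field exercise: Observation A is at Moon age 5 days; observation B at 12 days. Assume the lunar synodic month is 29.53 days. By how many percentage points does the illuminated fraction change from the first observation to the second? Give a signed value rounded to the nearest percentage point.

First observation: θ = 360°·5/29.53 = 61.0°, so f = 0.257.
Second observation: θ = 146.3°, f = 0.916.
Δf = 0.916 − 0.257 = +0.659, i.e. +66 pp.

+66 pp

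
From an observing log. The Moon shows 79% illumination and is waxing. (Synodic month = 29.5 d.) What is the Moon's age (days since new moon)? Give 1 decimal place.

10.3 days

cos θ = 1 − 2f = -0.580, giving a principal value of 125.5°.
The Moon is waxing (0°–180°), so θ = 125.5° directly.
Age = 29.5 × 125.5°/360° ≈ 10.28 days.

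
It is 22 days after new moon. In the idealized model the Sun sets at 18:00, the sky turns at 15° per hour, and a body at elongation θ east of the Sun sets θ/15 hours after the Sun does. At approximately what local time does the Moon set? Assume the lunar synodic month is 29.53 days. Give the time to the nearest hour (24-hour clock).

12:00

Phase angle: θ = 360°·(22 d)/(29.53 d) = 268.2°.
The Moon trails the Sun by θ/15 = 268.2/15 ≈ 17.88 hours.
18:00 + 17.88 h ≈ 11:53 → 12:00 to the nearest hour.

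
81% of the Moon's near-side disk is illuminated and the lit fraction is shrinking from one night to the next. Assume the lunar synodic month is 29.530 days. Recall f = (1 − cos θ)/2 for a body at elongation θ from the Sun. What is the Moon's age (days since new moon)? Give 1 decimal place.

19.0 days

From f = (1 − cos θ)/2: cos θ = 1 − 2×0.81 = -0.620; arccos → 128.3°.
Since the Moon is past full (waning), take the reflex angle: θ = 360° − 128.3° = 231.7°.
That fraction of the synodic month is 231.7/360 × 29.530 d ≈ 19.00 d.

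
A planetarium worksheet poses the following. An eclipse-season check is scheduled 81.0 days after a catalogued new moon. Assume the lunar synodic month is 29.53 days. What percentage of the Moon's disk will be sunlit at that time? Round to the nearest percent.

81.0/29.53 = 2.743 lunations, so 2 complete cycles and 21.94 d into the next.
The Moon has covered 21.94/29.53 of its cycle, so θ ≈ 360° × 21.94/29.53 = 267.5°.
cos 267.5° = (-0.044), so f = (1 − (-0.044))/2 = 0.522, so 52%.

52%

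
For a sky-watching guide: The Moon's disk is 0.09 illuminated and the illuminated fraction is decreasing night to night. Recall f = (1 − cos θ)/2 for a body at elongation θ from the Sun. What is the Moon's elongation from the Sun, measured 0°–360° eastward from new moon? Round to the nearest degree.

From f = (1 − cos θ)/2: cos θ = 1 − 2×0.09 = 0.820; arccos → 34.9°.
Since the Moon is past full (waning), take the reflex angle: θ = 360° − 34.9° = 325.1°.

325°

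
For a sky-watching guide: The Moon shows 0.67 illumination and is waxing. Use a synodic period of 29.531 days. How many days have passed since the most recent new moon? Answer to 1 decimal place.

From f = (1 − cos θ)/2: cos θ = 1 − 2×0.67 = -0.340; arccos → 109.9°.
Waxing ⇒ before full, so θ = 109.9°.
At 360°/29.531 d per day, 109.9° corresponds to 9.01 days.

9.0 days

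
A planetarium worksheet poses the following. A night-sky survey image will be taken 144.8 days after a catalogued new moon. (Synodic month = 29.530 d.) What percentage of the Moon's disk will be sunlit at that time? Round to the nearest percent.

144.8/29.530 = 4.903 lunations, so 4 complete cycles and 26.68 d into the next.
The Moon has covered 26.68/29.530 of its cycle, so θ ≈ 360° × 26.68/29.530 = 325.3°.
Illuminated fraction = (1 − cos 325.3°)/2 = (1 − 0.822)/2 ≈ 0.089, so 9%.

9%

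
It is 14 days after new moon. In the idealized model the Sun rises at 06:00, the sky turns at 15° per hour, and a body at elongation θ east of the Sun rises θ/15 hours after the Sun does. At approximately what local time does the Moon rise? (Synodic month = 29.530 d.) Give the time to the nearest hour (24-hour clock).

17:00

The Moon has covered 14/29.530 of its cycle, so θ ≈ 360° × 14/29.530 = 170.7°.
At 15° of sky rotation per hour, 170.7° corresponds to a 11.38 h lag.
06:00 + 11.38 h ≈ 17:23 → 17:00 to the nearest hour.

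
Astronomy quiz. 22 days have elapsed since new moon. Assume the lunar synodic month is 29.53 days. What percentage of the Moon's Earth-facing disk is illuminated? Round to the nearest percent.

52%

The Moon has covered 22/29.53 of its cycle, so θ ≈ 360° × 22/29.53 = 268.2°.
Illuminated fraction = (1 − cos 268.2°)/2 = (1 − (-0.031))/2 ≈ 0.516, so 52%.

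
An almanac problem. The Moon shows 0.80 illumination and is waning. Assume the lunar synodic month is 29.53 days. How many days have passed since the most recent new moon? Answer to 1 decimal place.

cos θ = 1 − 2f = -0.600, giving a principal value of 126.9°.
A waning Moon lies in 180°–360°, so θ = 360° − 126.9° = 233.1°.
At 360°/29.53 d per day, 233.1° corresponds to 19.12 days.

19.1 days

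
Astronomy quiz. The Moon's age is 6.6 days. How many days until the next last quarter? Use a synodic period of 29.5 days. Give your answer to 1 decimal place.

Last quarter occurs at elongation 270°, i.e. at age 29.5 × 270/360 = 22.125 d.
That is 22.125 − 6.6 = 15.525 days ahead.

15.5 days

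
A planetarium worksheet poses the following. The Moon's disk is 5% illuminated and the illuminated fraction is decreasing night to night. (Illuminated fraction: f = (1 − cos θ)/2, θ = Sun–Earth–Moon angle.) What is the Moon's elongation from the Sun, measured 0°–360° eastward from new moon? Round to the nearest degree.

334°

From f = (1 − cos θ)/2: cos θ = 1 − 2×0.05 = 0.900; arccos → 25.8°.
A waning Moon lies in 180°–360°, so θ = 360° − 25.8° = 334.2°.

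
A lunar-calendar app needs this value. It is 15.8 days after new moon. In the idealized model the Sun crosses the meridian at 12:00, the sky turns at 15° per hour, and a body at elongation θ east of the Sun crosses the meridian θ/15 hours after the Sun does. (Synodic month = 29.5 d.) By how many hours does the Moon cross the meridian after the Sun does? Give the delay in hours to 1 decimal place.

Phase angle: θ = 360°·(15.8 d)/(29.5 d) = 192.8°.
At 15° of sky rotation per hour, 192.8° corresponds to a 12.85 h lag.
So the Moon crosses the meridian 12.85 h after the Sun.

12.9 h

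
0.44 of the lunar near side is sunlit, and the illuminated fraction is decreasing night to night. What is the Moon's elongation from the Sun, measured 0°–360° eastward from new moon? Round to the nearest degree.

Invert f = (1 − cos θ)/2 to get cos θ = 1 − 2(0.44) = 0.120, hence θ₀ = arccos 0.120 = 83.1°.
Since the Moon is past full (waning), take the reflex angle: θ = 360° − 83.1° = 276.9°.

277°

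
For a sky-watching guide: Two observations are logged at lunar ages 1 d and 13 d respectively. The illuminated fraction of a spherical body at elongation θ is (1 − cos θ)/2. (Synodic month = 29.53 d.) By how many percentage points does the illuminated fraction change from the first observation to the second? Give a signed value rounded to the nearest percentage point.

First observation: θ = 360°·1/29.53 = 12.2°, so f = 0.011.
Second observation: θ = 158.5°, f = 0.965.
Δf = 0.965 − 0.011 = +0.954, i.e. +95 pp.

+95 percentage points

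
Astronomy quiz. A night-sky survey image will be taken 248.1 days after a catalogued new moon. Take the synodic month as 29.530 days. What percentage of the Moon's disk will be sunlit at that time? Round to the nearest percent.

248.1 d spans 8 complete synodic months (8 × 29.530 = 236.24 d) plus 11.86 d.
Elongation θ = 360° × 11.86/29.530 ≈ 144.6°.
cos 144.6° = (-0.815), so f = (1 − (-0.815))/2 = 0.907, so 91%.

91%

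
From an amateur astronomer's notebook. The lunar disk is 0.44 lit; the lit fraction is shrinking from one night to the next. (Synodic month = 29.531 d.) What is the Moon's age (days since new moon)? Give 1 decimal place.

22.7 days

Invert f = (1 − cos θ)/2 to get cos θ = 1 − 2(0.44) = 0.120, hence θ₀ = arccos 0.120 = 83.1°.
Since the Moon is past full (waning), take the reflex angle: θ = 360° − 83.1° = 276.9°.
Age = 29.531 × 276.9°/360° ≈ 22.71 days.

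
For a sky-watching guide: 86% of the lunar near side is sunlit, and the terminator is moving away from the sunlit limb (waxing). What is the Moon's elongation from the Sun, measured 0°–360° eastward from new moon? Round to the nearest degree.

136°

From f = (1 − cos θ)/2: cos θ = 1 − 2×0.86 = -0.720; arccos → 136.1°.
Waxing ⇒ before full, so θ = 136.1°.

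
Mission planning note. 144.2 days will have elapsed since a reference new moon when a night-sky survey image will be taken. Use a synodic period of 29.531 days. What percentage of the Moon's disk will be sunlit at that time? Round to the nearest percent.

13%

144.2/29.531 = 4.883 lunations, so 4 complete cycles and 26.08 d into the next.
Elongation θ = 360° × 26.08/29.531 ≈ 317.9°.
Illuminated fraction = (1 − cos 317.9°)/2 = (1 − 0.742)/2 ≈ 0.129, so 13%.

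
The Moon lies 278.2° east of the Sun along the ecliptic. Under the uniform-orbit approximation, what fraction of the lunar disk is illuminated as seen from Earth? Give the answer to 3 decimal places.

cos 278.2° = 0.143, so f = (1 − 0.143)/2 = 0.429.

0.429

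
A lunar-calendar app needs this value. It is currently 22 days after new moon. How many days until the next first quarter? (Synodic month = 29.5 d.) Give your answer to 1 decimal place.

First quarter is 0.25 of the way through the cycle: age 0.25 × 29.5 = 7.375 d.
Already past this cycle's first quarter; the next is at 7.375 + 29.5 = 36.875 d, so 36.875 − 22 = 14.875 days.

14.9 days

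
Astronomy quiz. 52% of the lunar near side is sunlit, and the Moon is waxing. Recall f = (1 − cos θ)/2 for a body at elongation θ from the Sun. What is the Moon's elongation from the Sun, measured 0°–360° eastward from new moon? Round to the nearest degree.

92°

Invert f = (1 − cos θ)/2 to get cos θ = 1 − 2(0.52) = -0.040, hence θ₀ = arccos -0.040 = 92.3°.
Before full moon the principal value applies: θ = 92.3°.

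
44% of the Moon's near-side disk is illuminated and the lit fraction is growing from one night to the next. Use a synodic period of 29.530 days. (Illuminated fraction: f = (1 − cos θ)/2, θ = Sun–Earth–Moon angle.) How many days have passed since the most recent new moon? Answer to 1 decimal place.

6.8 days

cos θ = 1 − 2f = 0.120, giving a principal value of 83.1°.
Before full moon the principal value applies: θ = 83.1°.
That fraction of the synodic month is 83.1/360 × 29.530 d ≈ 6.82 d.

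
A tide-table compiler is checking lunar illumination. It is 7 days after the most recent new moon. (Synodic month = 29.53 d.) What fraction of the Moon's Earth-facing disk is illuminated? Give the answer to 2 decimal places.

0.46

Elongation θ = 360° × 7/29.53 ≈ 85.3°.
Illuminated fraction = (1 − cos 85.3°)/2 = (1 − 0.081)/2 ≈ 0.459.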